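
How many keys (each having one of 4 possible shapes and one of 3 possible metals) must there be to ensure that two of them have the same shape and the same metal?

There are 4 × 3 = 12 (shape, metal) combinations acting as pigeonholes.
With 12 keys we could place one in each, avoiding any repeat.
One more forces some (shape, metal) pair to hold 2, so 12 + 1 = 13.

13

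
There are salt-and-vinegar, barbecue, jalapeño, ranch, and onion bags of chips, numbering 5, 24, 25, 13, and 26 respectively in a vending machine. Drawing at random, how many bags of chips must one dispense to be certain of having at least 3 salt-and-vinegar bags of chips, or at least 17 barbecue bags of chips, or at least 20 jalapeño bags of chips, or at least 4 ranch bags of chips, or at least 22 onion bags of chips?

The worst case stops just short of every target: 2 salt-and-vinegar, 16 barbecue, 19 jalapeño, 3 ranch, 21 onion — 2 + 16 + 19 + 3 + 21 = 61 bags of chips.
One more bag of chips must push some flavor to its target, so 61 + 1 = 62.

62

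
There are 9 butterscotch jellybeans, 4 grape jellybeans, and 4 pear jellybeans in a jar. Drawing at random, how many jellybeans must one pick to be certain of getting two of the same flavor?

4

The worst case takes 1 jellybean of each flavor without reaching 2 of any: 3 × 1 = 3.
The next jellybean must bring some flavor to 2, so 3 + 1 = 4.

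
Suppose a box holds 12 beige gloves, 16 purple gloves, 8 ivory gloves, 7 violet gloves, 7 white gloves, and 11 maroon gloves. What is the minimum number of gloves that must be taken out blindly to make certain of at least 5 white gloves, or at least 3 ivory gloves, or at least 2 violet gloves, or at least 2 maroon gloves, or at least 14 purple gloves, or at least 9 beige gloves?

30

The worst case stops just short of every target: 8 beige, 13 purple, 2 ivory, 1 violet, 4 white, 1 maroon — 8 + 13 + 2 + 1 + 4 + 1 = 29 gloves.
One more glove must push some color to its target, so 29 + 1 = 30.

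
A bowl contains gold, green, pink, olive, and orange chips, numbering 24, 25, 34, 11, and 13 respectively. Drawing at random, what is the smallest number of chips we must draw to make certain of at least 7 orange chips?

To avoid orange chips as long as possible, exhaust the other 4 colors first.
The worst case draws every non-orange chip first: 24 + 25 + 34 + 11 = 94.
The next 7 draws are then forced to be orange, giving 94 + 7 = 101.

101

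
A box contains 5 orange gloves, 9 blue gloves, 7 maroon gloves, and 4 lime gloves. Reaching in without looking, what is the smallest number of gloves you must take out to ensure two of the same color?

5

The worst case takes 1 glove of each color without reaching 2 of any: 4 × 1 = 4.
The next glove must bring some color to 2, so 4 + 1 = 5.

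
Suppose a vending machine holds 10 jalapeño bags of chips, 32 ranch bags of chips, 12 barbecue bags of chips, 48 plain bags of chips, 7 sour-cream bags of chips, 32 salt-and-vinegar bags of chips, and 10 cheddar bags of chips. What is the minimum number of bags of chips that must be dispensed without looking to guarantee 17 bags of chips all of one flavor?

Treat the 7 flavors as pigeonholes.
In the worst case we take at most 16 of each flavor, but all 10 jalapeño, all 12 barbecue, all 7 sour-cream, and all 10 cheddar (fewer than 16), giving 10 + 16 + 12 + 16 + 7 + 16 + 10 = 87.
One more bag of chips then forces some flavor to 17, so 87 + 1 = 88.

88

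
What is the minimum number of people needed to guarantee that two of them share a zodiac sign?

There are 12 zodiac signs acting as pigeonholes.
With 12 people we could place one in each, avoiding any repeat.
One more forces some class to hold 2, so 12 + 1 = 13.

13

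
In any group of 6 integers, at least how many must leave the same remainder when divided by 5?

If each of the 5 residue classes modulo 5 held at most 1, the total would be at most 5 × 1 = 5 < 6, a contradiction.
So at least one holds ⌈6/5⌉ = 2.

2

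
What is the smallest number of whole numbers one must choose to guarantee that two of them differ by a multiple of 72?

Two integers differ by a multiple of 72 exactly when they share a remainder mod 72.
There are 72 residue classes mod 72, so 72 integers can all lie in distinct classes.
One more integer must repeat a residue, giving a difference divisible by 72. So n = 72 + 1 = 73.

73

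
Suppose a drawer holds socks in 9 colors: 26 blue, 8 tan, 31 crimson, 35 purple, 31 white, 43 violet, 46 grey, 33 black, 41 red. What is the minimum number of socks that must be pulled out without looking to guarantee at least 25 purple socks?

284

The worst case draws every non-purple sock first: 26 + 8 + 31 + 31 + 43 + 46 + 33 + 41 = 259.
The next 25 draws are then forced to be purple, giving 259 + 25 = 284.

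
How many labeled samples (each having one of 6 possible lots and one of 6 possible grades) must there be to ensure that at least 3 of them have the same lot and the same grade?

There are 6 × 6 = 36 (lot, grade) combinations acting as pigeonholes.
With 36 × 2 = 72 labeled samples we could place exactly 2 in each, with no (lot, grade) pair reaching 3.
One more forces some (lot, grade) pair to hold 3, so 72 + 1 = 73.

73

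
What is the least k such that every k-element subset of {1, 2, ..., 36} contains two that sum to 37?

Partition {1, …, 36} into 18 pairs: {1,36}, {2,35}, …, {18,19}.
Choosing 18 integers — say the integers 1 through 18 — takes one from each pair and avoids the property.
Choosing 19 forces two into the same pair by pigeonhole, and those sum to 37. So 19.

19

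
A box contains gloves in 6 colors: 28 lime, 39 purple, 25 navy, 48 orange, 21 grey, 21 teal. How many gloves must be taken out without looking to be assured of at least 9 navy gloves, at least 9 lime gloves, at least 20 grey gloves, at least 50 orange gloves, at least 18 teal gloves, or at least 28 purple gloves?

Each of the 6 colors has its own threshold; avoid all of them simultaneously.
The worst case stops just short of every target: 8 lime, 27 purple, 8 navy, all 48 orange, 19 grey, 17 teal — 8 + 27 + 8 + 48 + 19 + 17 = 127 gloves.
One more glove must push some color to its target, so 127 + 1 = 128.

128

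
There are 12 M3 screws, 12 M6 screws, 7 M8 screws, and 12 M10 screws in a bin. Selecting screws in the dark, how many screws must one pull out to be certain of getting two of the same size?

5

Treat the 4 sizes as pigeonholes.
The worst case takes 1 screw of each size without reaching 2 of any: 4 × 1 = 4.
The next screw must bring some size to 2, so 4 + 1 = 5.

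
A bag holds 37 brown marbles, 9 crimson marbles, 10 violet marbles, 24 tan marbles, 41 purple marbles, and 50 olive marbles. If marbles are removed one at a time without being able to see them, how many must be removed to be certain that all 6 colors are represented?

163

The hardest color to obtain is crimson: we could draw every other marble first — 171 − 9 = 162 marbles — without a single crimson one.
The next draw must be crimson, so 162 + 1 = 163.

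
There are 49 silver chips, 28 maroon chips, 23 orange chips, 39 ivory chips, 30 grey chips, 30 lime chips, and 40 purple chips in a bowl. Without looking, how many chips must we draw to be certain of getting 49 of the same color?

In the worst case we take at most 48 of each color, but all 28 maroon, all 23 orange, all 39 ivory, all 30 grey, all 30 lime, and all 40 purple (fewer than 48), giving 48 + 28 + 23 + 39 + 30 + 30 + 40 = 238.
One more chip then forces some color to 49, so 238 + 1 = 239.

239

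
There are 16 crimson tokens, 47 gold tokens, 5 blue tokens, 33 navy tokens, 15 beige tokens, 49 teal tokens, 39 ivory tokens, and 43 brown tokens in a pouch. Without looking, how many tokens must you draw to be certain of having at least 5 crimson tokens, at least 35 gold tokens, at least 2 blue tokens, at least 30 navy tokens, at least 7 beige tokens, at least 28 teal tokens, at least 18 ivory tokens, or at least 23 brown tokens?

141

The worst case stops just short of every target: 4 crimson, 34 gold, 1 blue, 29 navy, 6 beige, 27 teal, 17 ivory, 22 brown — 4 + 34 + 1 + 29 + 6 + 27 + 17 + 22 = 140 tokens.
One more token must push some color to its target, so 140 + 1 = 141.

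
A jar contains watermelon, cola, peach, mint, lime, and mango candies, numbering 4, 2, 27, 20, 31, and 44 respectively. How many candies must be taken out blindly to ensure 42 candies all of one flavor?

Treat the 6 flavors as pigeonholes.
In the worst case we take at most 41 of each flavor, but all 4 watermelon, all 2 cola, all 27 peach, all 20 mint, and all 31 lime (fewer than 41), giving 4 + 2 + 27 + 20 + 31 + 41 = 125.
One more candy then forces some flavor to 42, so 125 + 1 = 126.

126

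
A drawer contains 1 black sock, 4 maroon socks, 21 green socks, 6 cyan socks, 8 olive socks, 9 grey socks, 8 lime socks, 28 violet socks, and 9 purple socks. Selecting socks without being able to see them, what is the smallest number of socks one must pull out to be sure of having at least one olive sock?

The worst case draws every non-olive sock first: 1 + 4 + 21 + 6 + 9 + 8 + 28 + 9 = 86.
The next draw is then forced to be olive, giving 86 + 1 = 87.

87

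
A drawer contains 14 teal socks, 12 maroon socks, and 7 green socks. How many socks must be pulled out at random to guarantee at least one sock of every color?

27

The hardest color to obtain is green: we could draw every other sock first — 33 − 7 = 26 socks — without a single green one.
The next draw must be green, so 26 + 1 = 27.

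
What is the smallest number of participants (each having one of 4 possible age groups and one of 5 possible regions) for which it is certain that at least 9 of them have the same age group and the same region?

161

There are 4 × 5 = 20 (age group, region) combinations acting as pigeonholes.
With 20 × 8 = 160 participants we could place exactly 8 in each, with no (age group, region) pair reaching 9.
One more forces some (age group, region) pair to hold 9, so 160 + 1 = 161.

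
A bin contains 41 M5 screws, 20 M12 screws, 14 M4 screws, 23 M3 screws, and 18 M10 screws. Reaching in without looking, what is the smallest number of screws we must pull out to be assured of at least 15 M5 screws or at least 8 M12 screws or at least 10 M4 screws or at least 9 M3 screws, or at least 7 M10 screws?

45

The worst case stops just short of every target: 14 M5, 7 M12, 9 M4, 8 M3, 6 M10 — 14 + 7 + 9 + 8 + 6 = 44 screws.
One more screw must push some size to its target, so 44 + 1 = 45.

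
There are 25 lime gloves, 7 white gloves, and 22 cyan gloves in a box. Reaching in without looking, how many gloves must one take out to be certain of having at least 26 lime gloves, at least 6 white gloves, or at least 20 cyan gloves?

50

The worst case stops just short of every target: 25 lime, 5 white, 19 cyan — 25 + 5 + 19 = 49 gloves.
One more glove must push some color to its target, so 49 + 1 = 50.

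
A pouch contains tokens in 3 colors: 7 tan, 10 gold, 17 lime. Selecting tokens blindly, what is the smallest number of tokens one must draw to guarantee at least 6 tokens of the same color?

The worst case takes 5 tokens of each color without reaching 6 of any: 3 × 5 = 15.
The next token must bring some color to 6, so 15 + 1 = 16.

16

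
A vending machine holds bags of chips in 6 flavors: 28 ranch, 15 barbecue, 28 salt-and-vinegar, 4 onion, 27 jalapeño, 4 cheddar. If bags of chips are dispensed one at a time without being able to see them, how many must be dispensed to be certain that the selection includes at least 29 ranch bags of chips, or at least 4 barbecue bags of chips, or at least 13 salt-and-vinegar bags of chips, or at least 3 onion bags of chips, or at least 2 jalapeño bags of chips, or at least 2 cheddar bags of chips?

The worst case stops just short of every target: 28 ranch, 3 barbecue, 12 salt-and-vinegar, 2 onion, 1 jalapeño, 1 cheddar — 28 + 3 + 12 + 2 + 1 + 1 = 47 bags of chips.
One more bag of chips must push some flavor to its target, so 47 + 1 = 48.

48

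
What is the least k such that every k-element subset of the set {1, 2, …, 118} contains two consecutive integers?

60

Partition {1, …, 118} into 59 pairs: {1,2}, {3,4}, …, {117,118}.
Choosing 59 integers — say the 59 even numbers 2, 4, …, 118 — takes one from each pair and avoids the property.
Choosing 60 forces two into the same pair by pigeonhole, and those are consecutive. So 60.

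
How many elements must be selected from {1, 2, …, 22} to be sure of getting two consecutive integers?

12

Partition {1, …, 22} into 11 pairs: {1,2}, {3,4}, …, {21,22}.
Choosing 11 integers — say the 11 even numbers 2, 4, …, 22 — takes one from each pair and avoids the property.
Choosing 12 forces two into the same pair by pigeonhole, and those are consecutive. So 12.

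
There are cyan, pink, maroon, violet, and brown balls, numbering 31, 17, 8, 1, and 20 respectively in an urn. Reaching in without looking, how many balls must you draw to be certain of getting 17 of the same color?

58

Treat the 5 colors as pigeonholes.
In the worst case we take at most 16 of each color, but all 8 maroon and all 1 violet (fewer than 16), giving 16 + 16 + 8 + 1 + 16 = 57.
One more ball then forces some color to 17, so 57 + 1 = 58.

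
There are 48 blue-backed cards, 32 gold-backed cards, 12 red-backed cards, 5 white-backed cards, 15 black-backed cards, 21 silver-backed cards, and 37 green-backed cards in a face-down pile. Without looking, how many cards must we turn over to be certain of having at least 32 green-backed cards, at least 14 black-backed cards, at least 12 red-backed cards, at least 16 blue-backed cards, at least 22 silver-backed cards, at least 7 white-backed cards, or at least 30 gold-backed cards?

The worst case stops just short of every target: 15 blue-backed, 29 gold-backed, 11 red-backed, all 5 white-backed, 13 black-backed, 21 silver-backed, 31 green-backed — 15 + 29 + 11 + 5 + 13 + 21 + 31 = 125 cards.
One more card must push some back color to its target, so 125 + 1 = 126.

126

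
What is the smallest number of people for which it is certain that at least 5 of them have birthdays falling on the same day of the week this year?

29

There are 7 days of the week acting as pigeonholes.
With 7 × 4 = 28 people we could place exactly 4 in each, with no class reaching 5.
One more forces some class to hold 5, so 28 + 1 = 29.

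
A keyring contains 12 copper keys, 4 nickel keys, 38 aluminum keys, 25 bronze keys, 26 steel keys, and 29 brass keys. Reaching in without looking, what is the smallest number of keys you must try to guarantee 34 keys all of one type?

In the worst case we take at most 33 of each type, but all 12 copper, all 4 nickel, all 25 bronze, all 26 steel, and all 29 brass (fewer than 33), giving 12 + 4 + 33 + 25 + 26 + 29 = 129.
One more key then forces some type to 34, so 129 + 1 = 130.

130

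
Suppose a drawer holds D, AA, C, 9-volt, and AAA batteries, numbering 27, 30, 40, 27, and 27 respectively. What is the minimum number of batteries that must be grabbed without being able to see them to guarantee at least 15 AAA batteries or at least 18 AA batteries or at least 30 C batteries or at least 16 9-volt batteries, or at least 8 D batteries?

83

The worst case stops just short of every target: 7 D, 17 AA, 29 C, 15 9-volt, 14 AAA — 7 + 17 + 29 + 15 + 14 = 82 batteries.
One more battery must push some type to its target, so 82 + 1 = 83.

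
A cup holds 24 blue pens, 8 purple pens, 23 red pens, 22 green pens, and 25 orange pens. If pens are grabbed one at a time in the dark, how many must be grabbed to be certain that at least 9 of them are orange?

The worst case draws every non-orange pen first: 24 + 8 + 23 + 22 = 77.
The next 9 draws are then forced to be orange, giving 77 + 9 = 86.

86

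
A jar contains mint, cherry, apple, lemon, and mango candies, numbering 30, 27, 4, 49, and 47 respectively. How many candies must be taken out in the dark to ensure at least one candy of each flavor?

The hardest flavor to obtain is apple: we could draw every other candy first — 157 − 4 = 153 candies — without a single apple one.
The next draw must be apple, so 153 + 1 = 154.

154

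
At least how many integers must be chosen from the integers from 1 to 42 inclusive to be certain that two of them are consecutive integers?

Partition {1, …, 42} into 21 pairs: {1,2}, {3,4}, …, {41,42}.
Choosing 21 integers — say the 21 even numbers 2, 4, …, 42 — takes one from each pair and avoids the property.
Choosing 22 forces two into the same pair by pigeonhole, and those are consecutive. So 22.

22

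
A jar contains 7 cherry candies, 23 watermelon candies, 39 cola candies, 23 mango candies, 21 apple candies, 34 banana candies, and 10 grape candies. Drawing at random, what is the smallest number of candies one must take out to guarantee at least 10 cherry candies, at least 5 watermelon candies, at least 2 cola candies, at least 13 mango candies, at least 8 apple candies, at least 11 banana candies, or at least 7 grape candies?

48

Each of the 7 flavors has its own threshold; avoid all of them simultaneously.
The worst case stops just short of every target: all 7 cherry, 4 watermelon, 1 cola, 12 mango, 7 apple, 10 banana, 6 grape — 7 + 4 + 1 + 12 + 7 + 10 + 6 = 47 candies.
One more candy must push some flavor to its target, so 47 + 1 = 48.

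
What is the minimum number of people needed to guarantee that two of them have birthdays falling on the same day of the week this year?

There are 7 days of the week acting as pigeonholes.
With 7 people we could place one in each, avoiding any repeat.
One more forces some class to hold 2, so 7 + 1 = 8.

8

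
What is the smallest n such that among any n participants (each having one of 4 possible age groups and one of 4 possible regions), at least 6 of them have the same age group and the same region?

81

There are 4 × 4 = 16 (age group, region) combinations acting as pigeonholes.
With 16 × 5 = 80 participants we could place exactly 5 in each, with no (age group, region) pair reaching 6.
One more forces some (age group, region) pair to hold 6, so 80 + 1 = 81.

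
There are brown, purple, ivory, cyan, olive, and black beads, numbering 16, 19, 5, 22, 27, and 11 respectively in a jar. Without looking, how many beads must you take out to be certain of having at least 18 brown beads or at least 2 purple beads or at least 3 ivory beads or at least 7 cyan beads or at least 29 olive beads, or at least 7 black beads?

The worst case stops just short of every target: all 16 brown, 1 purple, 2 ivory, 6 cyan, all 27 olive, 6 black — 16 + 1 + 2 + 6 + 27 + 6 = 58 beads.
One more bead must push some color to its target, so 58 + 1 = 59.

59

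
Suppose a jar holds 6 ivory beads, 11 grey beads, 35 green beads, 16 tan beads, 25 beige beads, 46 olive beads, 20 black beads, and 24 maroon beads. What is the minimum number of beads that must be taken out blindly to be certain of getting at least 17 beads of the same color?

114

Treat the 8 colors as pigeonholes.
In the worst case we take at most 16 of each color, but all 6 ivory and all 11 grey (fewer than 16), giving 6 + 11 + 16 + 16 + 16 + 16 + 16 + 16 = 113.
One more bead then forces some color to 17, so 113 + 1 = 114.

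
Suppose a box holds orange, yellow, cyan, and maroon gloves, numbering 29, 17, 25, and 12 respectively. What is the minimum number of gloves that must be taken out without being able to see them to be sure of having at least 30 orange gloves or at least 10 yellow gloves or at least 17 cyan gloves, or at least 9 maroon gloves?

Each of the 4 colors has its own threshold; avoid all of them simultaneously.
The worst case stops just short of every target: 29 orange, 9 yellow, 16 cyan, 8 maroon — 29 + 9 + 16 + 8 = 62 gloves.
One more glove must push some color to its target, so 62 + 1 = 63.

63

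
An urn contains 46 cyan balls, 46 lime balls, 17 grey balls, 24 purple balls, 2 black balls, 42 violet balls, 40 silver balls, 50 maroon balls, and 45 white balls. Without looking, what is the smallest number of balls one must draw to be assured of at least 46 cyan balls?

To avoid cyan balls as long as possible, exhaust the other 8 colors first.
The worst case draws every non-cyan ball first: 46 + 17 + 24 + 2 + 42 + 40 + 50 + 45 = 266.
The next 46 draws are then forced to be cyan, giving 266 + 46 = 312.

312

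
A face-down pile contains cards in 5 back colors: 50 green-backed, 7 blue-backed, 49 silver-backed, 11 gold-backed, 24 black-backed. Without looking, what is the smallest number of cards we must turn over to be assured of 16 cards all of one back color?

64

In the worst case we take at most 15 of each back color, but all 7 blue-backed and all 11 gold-backed (fewer than 15), giving 15 + 7 + 15 + 11 + 15 = 63.
One more card then forces some back color to 16, so 63 + 1 = 64.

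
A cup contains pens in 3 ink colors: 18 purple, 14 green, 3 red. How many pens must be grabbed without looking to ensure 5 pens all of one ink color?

In the worst case we take at most 4 of each ink color, but all 3 red (fewer than 4), giving 4 + 4 + 3 = 11.
One more pen then forces some ink color to 5, so 11 + 1 = 12.

12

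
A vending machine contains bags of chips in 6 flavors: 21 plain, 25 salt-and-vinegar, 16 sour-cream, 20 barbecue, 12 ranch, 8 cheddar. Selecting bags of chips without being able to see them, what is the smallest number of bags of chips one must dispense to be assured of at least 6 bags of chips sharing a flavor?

31

Treat the 6 flavors as pigeonholes.
The worst case takes 5 bags of chips of each flavor without reaching 6 of any: 6 × 5 = 30.
The next bag of chips must bring some flavor to 6, so 30 + 1 = 31.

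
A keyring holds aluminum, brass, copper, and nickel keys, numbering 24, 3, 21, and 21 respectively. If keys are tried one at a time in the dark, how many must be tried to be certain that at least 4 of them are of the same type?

Treat the 4 types as pigeonholes.
The worst case takes 3 keys of each type without reaching 4 of any: 4 × 3 = 12.
The next key must bring some type to 4, so 12 + 1 = 13.

13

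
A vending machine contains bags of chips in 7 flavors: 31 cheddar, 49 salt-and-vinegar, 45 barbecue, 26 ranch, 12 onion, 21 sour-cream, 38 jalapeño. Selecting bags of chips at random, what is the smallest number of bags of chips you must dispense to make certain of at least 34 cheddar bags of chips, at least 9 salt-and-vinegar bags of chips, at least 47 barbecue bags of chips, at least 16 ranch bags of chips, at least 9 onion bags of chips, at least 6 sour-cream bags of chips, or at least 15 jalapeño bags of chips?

127

The worst case stops just short of every target: all 31 cheddar, 8 salt-and-vinegar, all 45 barbecue, 15 ranch, 8 onion, 5 sour-cream, 14 jalapeño — 31 + 8 + 45 + 15 + 8 + 5 + 14 = 126 bags of chips.
One more bag of chips must push some flavor to its target, so 126 + 1 = 127.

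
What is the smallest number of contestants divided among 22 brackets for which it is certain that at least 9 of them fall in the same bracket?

There are 22 brackets acting as pigeonholes.
With 22 × 8 = 176 contestants we could place exactly 8 in each, with no class reaching 9.
One more forces some class to hold 9, so 176 + 1 = 177.

177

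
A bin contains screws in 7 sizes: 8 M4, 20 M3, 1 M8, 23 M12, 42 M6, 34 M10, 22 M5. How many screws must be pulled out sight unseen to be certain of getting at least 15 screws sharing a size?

80

In the worst case we take at most 14 of each size, but all 8 M4 and all 1 M8 (fewer than 14), giving 8 + 14 + 1 + 14 + 14 + 14 + 14 = 79.
One more screw then forces some size to 15, so 79 + 1 = 80.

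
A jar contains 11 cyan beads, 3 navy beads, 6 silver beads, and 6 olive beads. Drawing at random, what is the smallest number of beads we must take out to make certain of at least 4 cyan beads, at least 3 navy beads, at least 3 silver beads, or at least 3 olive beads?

10

The worst case stops just short of every target: 3 cyan, 2 navy, 2 silver, 2 olive — 3 + 2 + 2 + 2 = 9 beads.
One more bead must push some color to its target, so 9 + 1 = 10.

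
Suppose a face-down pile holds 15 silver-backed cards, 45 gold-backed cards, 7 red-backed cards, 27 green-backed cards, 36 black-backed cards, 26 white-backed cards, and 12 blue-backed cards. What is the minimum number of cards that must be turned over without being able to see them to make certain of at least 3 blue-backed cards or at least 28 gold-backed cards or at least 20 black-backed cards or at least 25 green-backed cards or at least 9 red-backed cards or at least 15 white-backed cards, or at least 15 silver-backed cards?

108

The worst case stops just short of every target: 14 silver-backed, 27 gold-backed, all 7 red-backed, 24 green-backed, 19 black-backed, 14 white-backed, 2 blue-backed — 14 + 27 + 7 + 24 + 19 + 14 + 2 = 107 cards.
One more card must push some back color to its target, so 107 + 1 = 108.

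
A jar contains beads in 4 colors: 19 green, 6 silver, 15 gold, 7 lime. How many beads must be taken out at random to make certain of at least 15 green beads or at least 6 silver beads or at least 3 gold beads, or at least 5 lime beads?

26

The worst case stops just short of every target: 14 green, 5 silver, 2 gold, 4 lime — 14 + 5 + 2 + 4 = 25 beads.
One more bead must push some color to its target, so 25 + 1 = 26.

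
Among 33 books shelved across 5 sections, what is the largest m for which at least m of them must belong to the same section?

The 33 books fall into 5 sections.
If each of the 5 sections held at most 6, the total would be at most 5 × 6 = 30 < 33, a contradiction.
So at least one holds ⌈33/5⌉ = 7.

7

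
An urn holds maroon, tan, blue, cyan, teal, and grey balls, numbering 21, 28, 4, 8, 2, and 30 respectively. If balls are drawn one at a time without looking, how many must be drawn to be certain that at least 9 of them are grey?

To avoid grey balls as long as possible, exhaust the other 5 colors first.
The worst case draws every non-grey ball first: 21 + 28 + 4 + 8 + 2 = 63.
The next 9 draws are then forced to be grey, giving 63 + 9 = 72.

72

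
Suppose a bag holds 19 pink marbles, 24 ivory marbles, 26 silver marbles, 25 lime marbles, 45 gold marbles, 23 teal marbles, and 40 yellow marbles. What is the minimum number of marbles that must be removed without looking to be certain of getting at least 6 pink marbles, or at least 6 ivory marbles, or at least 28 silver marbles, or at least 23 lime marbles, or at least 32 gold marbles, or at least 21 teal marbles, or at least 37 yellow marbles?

146

Each of the 7 colors has its own threshold; avoid all of them simultaneously.
The worst case stops just short of every target: 5 pink, 5 ivory, all 26 silver, 22 lime, 31 gold, 20 teal, 36 yellow — 5 + 5 + 26 + 22 + 31 + 20 + 36 = 145 marbles.
One more marble must push some color to its target, so 145 + 1 = 146.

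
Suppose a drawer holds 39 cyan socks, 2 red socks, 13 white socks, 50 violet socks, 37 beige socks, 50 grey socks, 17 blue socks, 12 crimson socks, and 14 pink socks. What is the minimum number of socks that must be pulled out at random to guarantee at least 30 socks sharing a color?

In the worst case we take at most 29 of each color, but all 2 red, all 13 white, all 17 blue, all 12 crimson, and all 14 pink (fewer than 29), giving 29 + 2 + 13 + 29 + 29 + 29 + 17 + 12 + 14 = 174.
One more sock then forces some color to 30, so 174 + 1 = 175.

175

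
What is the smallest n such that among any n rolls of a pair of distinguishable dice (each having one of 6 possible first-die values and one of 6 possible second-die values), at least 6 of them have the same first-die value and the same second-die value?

There are 6 × 6 = 36 (first-die value, second-die value) combinations acting as pigeonholes.
With 36 × 5 = 180 rolls of a pair of distinguishable dice we could place exactly 5 in each, with no (first-die value, second-die value) pair reaching 6.
One more forces some (first-die value, second-die value) pair to hold 6, so 180 + 1 = 181.

181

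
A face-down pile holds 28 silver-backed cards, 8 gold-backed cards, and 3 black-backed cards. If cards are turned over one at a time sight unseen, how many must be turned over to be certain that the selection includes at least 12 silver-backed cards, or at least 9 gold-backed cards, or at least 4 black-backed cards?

23

The worst case stops just short of every target: 11 silver-backed, 8 gold-backed, 3 black-backed — 11 + 8 + 3 = 22 cards.
One more card must push some back color to its target, so 22 + 1 = 23.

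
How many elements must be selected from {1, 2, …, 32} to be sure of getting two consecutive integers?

17

Partition {1, …, 32} into 16 pairs: {1,2}, {3,4}, …, {31,32}.
Choosing 16 integers — say the 16 even numbers 2, 4, …, 32 — takes one from each pair and avoids the property.
Choosing 17 forces two into the same pair by pigeonhole, and those are consecutive. So 17.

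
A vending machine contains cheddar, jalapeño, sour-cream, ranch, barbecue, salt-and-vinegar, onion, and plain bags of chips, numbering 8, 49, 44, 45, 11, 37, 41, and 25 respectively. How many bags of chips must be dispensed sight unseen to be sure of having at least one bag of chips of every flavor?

The hardest flavor to obtain is cheddar: we could draw every other bag of chips first — 260 − 8 = 252 bags of chips — without a single cheddar one.
The next draw must be cheddar, so 252 + 1 = 253.

253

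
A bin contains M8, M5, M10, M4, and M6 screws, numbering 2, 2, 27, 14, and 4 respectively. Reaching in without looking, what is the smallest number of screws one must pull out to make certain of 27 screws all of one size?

Treat the 5 sizes as pigeonholes.
In the worst case we take at most 26 of each size, but all 2 M8, all 2 M5, all 14 M4, and all 4 M6 (fewer than 26), giving 2 + 2 + 26 + 14 + 4 = 48.
One more screw then forces some size to 27, so 48 + 1 = 49.

49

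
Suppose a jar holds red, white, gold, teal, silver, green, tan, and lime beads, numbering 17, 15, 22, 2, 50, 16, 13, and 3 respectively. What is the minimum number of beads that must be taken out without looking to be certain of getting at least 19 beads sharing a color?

103

Treat the 8 colors as pigeonholes.
In the worst case we take at most 18 of each color, but all 17 red, all 15 white, all 2 teal, all 16 green, all 13 tan, and all 3 lime (fewer than 18), giving 17 + 15 + 18 + 2 + 18 + 16 + 13 + 3 = 102.
One more bead then forces some color to 19, so 102 + 1 = 103.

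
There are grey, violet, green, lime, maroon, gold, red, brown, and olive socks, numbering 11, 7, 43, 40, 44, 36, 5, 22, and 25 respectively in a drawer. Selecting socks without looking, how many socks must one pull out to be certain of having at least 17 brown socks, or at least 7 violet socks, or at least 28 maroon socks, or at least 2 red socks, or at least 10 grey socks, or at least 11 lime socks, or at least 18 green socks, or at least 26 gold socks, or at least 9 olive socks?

The worst case stops just short of every target: 9 grey, 6 violet, 17 green, 10 lime, 27 maroon, 25 gold, 1 red, 16 brown, 8 olive — 9 + 6 + 17 + 10 + 27 + 25 + 1 + 16 + 8 = 119 socks.
One more sock must push some color to its target, so 119 + 1 = 120.

120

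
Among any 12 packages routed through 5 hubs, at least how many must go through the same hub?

If each of the 5 hubs held at most 2, the total would be at most 5 × 2 = 10 < 12, a contradiction.
So at least one holds ⌈12/5⌉ = 3.

3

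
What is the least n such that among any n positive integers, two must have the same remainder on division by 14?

Use the pigeonhole principle on residue classes: two integers differ by a multiple of 14 exactly when they share a remainder mod 14.
There are 14 residue classes mod 14, so 14 integers can all lie in distinct classes.
One more integer must repeat a residue, giving a difference divisible by 14. So n = 14 + 1 = 15.

15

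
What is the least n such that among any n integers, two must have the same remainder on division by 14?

Two integers differ by a multiple of 14 exactly when they share a remainder mod 14.
There are 14 residue classes mod 14, so 14 integers can all lie in distinct classes.
One more integer must repeat a residue, giving a difference divisible by 14. So n = 14 + 1 = 15.

15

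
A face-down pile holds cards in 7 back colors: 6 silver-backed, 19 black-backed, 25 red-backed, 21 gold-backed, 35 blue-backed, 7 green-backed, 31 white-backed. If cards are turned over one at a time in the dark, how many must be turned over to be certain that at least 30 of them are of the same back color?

In the worst case we take at most 29 of each back color, but all 6 silver-backed, all 19 black-backed, all 25 red-backed, all 21 gold-backed, and all 7 green-backed (fewer than 29), giving 6 + 19 + 25 + 21 + 29 + 7 + 29 = 136.
One more card then forces some back color to 30, so 136 + 1 = 137.

137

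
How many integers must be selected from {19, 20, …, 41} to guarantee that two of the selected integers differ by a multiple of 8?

9

Group the integers by remainder mod 8; there are 8 residue classes, each nonempty in this range.
Choosing one from each class (8 integers) avoids any shared remainder.
One more choice must repeat a class, so two differ by a multiple of 8. Hence 8 + 1 = 9.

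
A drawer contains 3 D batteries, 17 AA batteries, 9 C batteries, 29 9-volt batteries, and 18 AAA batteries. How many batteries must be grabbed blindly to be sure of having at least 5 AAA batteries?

63

To avoid AAA batteries as long as possible, exhaust the other 4 types first.
The worst case draws every non-AAA battery first: 3 + 17 + 9 + 29 = 58.
The next 5 draws are then forced to be AAA, giving 58 + 5 = 63.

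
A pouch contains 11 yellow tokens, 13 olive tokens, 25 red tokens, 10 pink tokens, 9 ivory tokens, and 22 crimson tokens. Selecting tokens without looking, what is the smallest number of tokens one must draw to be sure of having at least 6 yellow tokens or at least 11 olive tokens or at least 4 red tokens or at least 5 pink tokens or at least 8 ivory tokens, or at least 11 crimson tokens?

The worst case stops just short of every target: 5 yellow, 10 olive, 3 red, 4 pink, 7 ivory, 10 crimson — 5 + 10 + 3 + 4 + 7 + 10 = 39 tokens.
One more token must push some color to its target, so 39 + 1 = 40.

40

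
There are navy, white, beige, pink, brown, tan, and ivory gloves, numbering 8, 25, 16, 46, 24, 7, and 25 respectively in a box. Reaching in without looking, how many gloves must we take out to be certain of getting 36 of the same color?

Treat the 7 colors as pigeonholes.
In the worst case we take at most 35 of each color, but all 8 navy, all 25 white, all 16 beige, all 24 brown, all 7 tan, and all 25 ivory (fewer than 35), giving 8 + 25 + 16 + 35 + 24 + 7 + 25 = 140.
One more glove then forces some color to 36, so 140 + 1 = 141.

141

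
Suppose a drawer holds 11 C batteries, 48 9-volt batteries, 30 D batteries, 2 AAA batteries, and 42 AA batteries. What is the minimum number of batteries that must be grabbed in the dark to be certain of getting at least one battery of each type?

The hardest type to obtain is AAA: we could draw every other battery first — 133 − 2 = 131 batteries — without a single AAA one.
The next draw must be AAA, so 131 + 1 = 132.

132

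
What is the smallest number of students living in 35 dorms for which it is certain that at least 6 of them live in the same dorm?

176

There are 35 dorms acting as pigeonholes.
With 35 × 5 = 175 students we could place exactly 5 in each, with no class reaching 6.
One more forces some class to hold 6, so 175 + 1 = 176.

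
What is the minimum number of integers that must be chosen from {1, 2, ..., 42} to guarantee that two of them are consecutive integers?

22

Partition {1, …, 42} into 21 pairs: {1,2}, {3,4}, …, {41,42}.
Choosing 21 integers — say the 21 even numbers 2, 4, …, 42 — takes one from each pair and avoids the property.
Choosing 22 forces two into the same pair by pigeonhole, and those are consecutive. So 22.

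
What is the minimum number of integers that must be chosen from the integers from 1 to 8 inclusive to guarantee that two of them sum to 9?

5

Partition {1, …, 8} into 4 pairs: {1,8}, {2,7}, …, {4,5}.
Choosing 4 integers — say the integers 1 through 4 — takes one from each pair and avoids the property.
Choosing 5 forces two into the same pair by pigeonhole, and those sum to 9. So 5.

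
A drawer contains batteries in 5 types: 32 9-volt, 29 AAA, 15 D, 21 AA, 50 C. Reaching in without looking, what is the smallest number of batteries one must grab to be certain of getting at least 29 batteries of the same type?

121

In the worst case we take at most 28 of each type, but all 15 D and all 21 AA (fewer than 28), giving 28 + 28 + 15 + 21 + 28 = 120.
One more battery then forces some type to 29, so 120 + 1 = 121.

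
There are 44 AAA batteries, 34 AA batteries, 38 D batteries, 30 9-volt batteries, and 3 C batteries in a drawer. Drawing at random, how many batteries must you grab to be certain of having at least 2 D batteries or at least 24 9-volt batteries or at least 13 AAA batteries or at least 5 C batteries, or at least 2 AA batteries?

41

The worst case stops just short of every target: 12 AAA, 1 AA, 1 D, 23 9-volt, all 3 C — 12 + 1 + 1 + 23 + 3 = 40 batteries.
One more battery must push some type to its target, so 40 + 1 = 41.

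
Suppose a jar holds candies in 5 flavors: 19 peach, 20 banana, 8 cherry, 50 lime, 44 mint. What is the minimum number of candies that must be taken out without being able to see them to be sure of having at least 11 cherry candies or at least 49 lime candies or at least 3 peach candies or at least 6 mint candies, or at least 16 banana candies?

79

The worst case stops just short of every target: 2 peach, 15 banana, all 8 cherry, 48 lime, 5 mint — 2 + 15 + 8 + 48 + 5 = 78 candies.
One more candy must push some flavor to its target, so 78 + 1 = 79.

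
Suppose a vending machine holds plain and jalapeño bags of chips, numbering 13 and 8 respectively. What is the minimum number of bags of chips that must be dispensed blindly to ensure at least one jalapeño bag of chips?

14

To avoid jalapeño bags of chips as long as possible, exhaust the other 1 flavor first.
The worst case draws every non-jalapeño bag of chips first: 13.
The next draw is then forced to be jalapeño, giving 13 + 1 = 14.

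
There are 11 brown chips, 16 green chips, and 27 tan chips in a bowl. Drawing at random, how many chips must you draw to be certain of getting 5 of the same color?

The worst case takes 4 chips of each color without reaching 5 of any: 3 × 4 = 12.
The next chip must bring some color to 5, so 12 + 1 = 13.

13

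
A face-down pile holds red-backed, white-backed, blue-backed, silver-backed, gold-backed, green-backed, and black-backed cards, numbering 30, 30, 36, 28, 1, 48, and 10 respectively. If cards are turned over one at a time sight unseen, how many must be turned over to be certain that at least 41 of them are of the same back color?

176

In the worst case we take at most 40 of each back color, but all 30 red-backed, all 30 white-backed, all 36 blue-backed, all 28 silver-backed, all 1 gold-backed, and all 10 black-backed (fewer than 40), giving 30 + 30 + 36 + 28 + 1 + 40 + 10 = 175.
One more card then forces some back color to 41, so 175 + 1 = 176.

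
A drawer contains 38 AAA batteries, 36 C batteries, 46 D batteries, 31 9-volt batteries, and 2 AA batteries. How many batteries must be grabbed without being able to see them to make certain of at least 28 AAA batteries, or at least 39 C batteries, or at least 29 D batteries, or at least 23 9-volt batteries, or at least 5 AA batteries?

The worst case stops just short of every target: 27 AAA, all 36 C, 28 D, 22 9-volt, all 2 AA — 27 + 36 + 28 + 22 + 2 = 115 batteries.
One more battery must push some type to its target, so 115 + 1 = 116.

116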